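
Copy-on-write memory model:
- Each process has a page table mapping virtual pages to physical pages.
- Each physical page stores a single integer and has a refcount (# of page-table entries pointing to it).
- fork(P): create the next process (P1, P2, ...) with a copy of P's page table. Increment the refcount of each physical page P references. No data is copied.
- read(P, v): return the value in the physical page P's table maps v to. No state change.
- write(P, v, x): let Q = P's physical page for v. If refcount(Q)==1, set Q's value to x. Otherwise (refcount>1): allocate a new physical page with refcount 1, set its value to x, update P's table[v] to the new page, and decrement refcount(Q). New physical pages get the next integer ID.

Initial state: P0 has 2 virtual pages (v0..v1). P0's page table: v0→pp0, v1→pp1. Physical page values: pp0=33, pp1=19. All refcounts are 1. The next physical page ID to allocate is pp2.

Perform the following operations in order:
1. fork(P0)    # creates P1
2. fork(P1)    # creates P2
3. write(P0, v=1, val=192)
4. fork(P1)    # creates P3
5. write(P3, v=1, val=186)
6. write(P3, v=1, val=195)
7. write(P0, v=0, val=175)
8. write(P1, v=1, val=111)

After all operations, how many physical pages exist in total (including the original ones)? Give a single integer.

Answer: 6

Derivation:
Op 1: fork(P0) -> P1. 2 ppages; refcounts: pp0:2 pp1:2
Op 2: fork(P1) -> P2. 2 ppages; refcounts: pp0:3 pp1:3
Op 3: write(P0, v1, 192). refcount(pp1)=3>1 -> COPY to pp2. 3 ppages; refcounts: pp0:3 pp1:2 pp2:1
Op 4: fork(P1) -> P3. 3 ppages; refcounts: pp0:4 pp1:3 pp2:1
Op 5: write(P3, v1, 186). refcount(pp1)=3>1 -> COPY to pp3. 4 ppages; refcounts: pp0:4 pp1:2 pp2:1 pp3:1
Op 6: write(P3, v1, 195). refcount(pp3)=1 -> write in place. 4 ppages; refcounts: pp0:4 pp1:2 pp2:1 pp3:1
Op 7: write(P0, v0, 175). refcount(pp0)=4>1 -> COPY to pp4. 5 ppages; refcounts: pp0:3 pp1:2 pp2:1 pp3:1 pp4:1
Op 8: write(P1, v1, 111). refcount(pp1)=2>1 -> COPY to pp5. 6 ppages; refcounts: pp0:3 pp1:1 pp2:1 pp3:1 pp4:1 pp5:1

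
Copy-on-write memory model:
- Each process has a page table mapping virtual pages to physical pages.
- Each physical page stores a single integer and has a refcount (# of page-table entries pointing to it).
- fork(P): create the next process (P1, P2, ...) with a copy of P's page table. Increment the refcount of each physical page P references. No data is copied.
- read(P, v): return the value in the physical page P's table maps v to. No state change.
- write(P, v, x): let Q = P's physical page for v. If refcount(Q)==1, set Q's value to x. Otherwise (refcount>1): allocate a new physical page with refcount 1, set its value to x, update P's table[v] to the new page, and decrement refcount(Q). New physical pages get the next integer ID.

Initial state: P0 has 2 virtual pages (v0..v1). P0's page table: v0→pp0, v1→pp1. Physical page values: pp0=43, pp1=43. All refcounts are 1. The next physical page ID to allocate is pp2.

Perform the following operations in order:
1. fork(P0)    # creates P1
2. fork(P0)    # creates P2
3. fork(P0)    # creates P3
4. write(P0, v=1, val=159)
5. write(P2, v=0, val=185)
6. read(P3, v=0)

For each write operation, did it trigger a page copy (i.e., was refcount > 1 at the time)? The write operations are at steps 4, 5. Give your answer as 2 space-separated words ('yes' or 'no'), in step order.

Op 1: fork(P0) -> P1. 2 ppages; refcounts: pp0:2 pp1:2
Op 2: fork(P0) -> P2. 2 ppages; refcounts: pp0:3 pp1:3
Op 3: fork(P0) -> P3. 2 ppages; refcounts: pp0:4 pp1:4
Op 4: write(P0, v1, 159). refcount(pp1)=4>1 -> COPY to pp2. 3 ppages; refcounts: pp0:4 pp1:3 pp2:1
Op 5: write(P2, v0, 185). refcount(pp0)=4>1 -> COPY to pp3. 4 ppages; refcounts: pp0:3 pp1:3 pp2:1 pp3:1
Op 6: read(P3, v0) -> 43. No state change.

yes yes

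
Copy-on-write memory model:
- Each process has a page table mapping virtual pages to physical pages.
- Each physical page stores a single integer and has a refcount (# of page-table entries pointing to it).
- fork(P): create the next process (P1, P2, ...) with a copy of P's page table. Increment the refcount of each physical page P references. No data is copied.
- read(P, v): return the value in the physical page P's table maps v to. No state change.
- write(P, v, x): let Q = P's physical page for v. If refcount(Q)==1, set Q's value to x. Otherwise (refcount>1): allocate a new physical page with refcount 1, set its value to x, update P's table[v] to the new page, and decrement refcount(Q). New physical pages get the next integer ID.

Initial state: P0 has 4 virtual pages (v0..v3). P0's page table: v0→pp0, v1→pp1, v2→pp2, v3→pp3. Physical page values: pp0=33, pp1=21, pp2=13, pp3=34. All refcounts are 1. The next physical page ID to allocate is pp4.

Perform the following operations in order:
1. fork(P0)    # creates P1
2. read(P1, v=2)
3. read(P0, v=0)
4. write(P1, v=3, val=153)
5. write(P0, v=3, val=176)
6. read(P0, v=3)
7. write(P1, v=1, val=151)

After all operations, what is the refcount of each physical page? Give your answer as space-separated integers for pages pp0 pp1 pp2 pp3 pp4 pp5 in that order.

Op 1: fork(P0) -> P1. 4 ppages; refcounts: pp0:2 pp1:2 pp2:2 pp3:2
Op 2: read(P1, v2) -> 13. No state change.
Op 3: read(P0, v0) -> 33. No state change.
Op 4: write(P1, v3, 153). refcount(pp3)=2>1 -> COPY to pp4. 5 ppages; refcounts: pp0:2 pp1:2 pp2:2 pp3:1 pp4:1
Op 5: write(P0, v3, 176). refcount(pp3)=1 -> write in place. 5 ppages; refcounts: pp0:2 pp1:2 pp2:2 pp3:1 pp4:1
Op 6: read(P0, v3) -> 176. No state change.
Op 7: write(P1, v1, 151). refcount(pp1)=2>1 -> COPY to pp5. 6 ppages; refcounts: pp0:2 pp1:1 pp2:2 pp3:1 pp4:1 pp5:1

Answer: 2 1 2 1 1 1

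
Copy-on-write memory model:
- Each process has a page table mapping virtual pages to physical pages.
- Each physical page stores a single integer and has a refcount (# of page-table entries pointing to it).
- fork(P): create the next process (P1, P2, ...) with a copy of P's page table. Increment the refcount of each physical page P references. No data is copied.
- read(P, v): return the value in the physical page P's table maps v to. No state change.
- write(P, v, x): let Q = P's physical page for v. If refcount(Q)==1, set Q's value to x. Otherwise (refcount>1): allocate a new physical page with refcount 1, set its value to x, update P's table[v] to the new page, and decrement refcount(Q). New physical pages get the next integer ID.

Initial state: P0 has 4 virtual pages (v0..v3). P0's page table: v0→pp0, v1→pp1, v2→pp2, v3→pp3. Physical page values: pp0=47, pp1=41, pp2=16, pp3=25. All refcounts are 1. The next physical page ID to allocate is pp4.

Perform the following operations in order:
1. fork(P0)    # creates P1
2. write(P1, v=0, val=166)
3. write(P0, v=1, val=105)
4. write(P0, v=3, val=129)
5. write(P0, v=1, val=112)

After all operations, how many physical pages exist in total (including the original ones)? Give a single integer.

Op 1: fork(P0) -> P1. 4 ppages; refcounts: pp0:2 pp1:2 pp2:2 pp3:2
Op 2: write(P1, v0, 166). refcount(pp0)=2>1 -> COPY to pp4. 5 ppages; refcounts: pp0:1 pp1:2 pp2:2 pp3:2 pp4:1
Op 3: write(P0, v1, 105). refcount(pp1)=2>1 -> COPY to pp5. 6 ppages; refcounts: pp0:1 pp1:1 pp2:2 pp3:2 pp4:1 pp5:1
Op 4: write(P0, v3, 129). refcount(pp3)=2>1 -> COPY to pp6. 7 ppages; refcounts: pp0:1 pp1:1 pp2:2 pp3:1 pp4:1 pp5:1 pp6:1
Op 5: write(P0, v1, 112). refcount(pp5)=1 -> write in place. 7 ppages; refcounts: pp0:1 pp1:1 pp2:2 pp3:1 pp4:1 pp5:1 pp6:1

Answer: 7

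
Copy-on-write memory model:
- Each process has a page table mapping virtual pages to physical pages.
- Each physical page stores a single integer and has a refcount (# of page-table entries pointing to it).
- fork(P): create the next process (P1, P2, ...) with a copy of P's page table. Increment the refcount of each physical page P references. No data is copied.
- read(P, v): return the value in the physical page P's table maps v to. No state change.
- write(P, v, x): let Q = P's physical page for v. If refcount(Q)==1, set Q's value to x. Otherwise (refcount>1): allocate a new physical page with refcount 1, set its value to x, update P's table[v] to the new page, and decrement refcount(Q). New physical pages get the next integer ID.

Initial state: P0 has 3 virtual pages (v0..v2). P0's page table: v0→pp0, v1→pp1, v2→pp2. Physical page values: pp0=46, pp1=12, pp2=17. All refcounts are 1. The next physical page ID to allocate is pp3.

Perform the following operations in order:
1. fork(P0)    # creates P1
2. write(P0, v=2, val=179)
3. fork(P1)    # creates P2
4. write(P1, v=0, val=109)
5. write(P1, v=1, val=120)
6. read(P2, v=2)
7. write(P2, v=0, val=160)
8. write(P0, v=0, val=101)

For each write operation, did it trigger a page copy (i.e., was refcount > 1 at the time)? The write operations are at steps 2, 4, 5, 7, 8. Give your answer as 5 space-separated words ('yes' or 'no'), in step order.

Op 1: fork(P0) -> P1. 3 ppages; refcounts: pp0:2 pp1:2 pp2:2
Op 2: write(P0, v2, 179). refcount(pp2)=2>1 -> COPY to pp3. 4 ppages; refcounts: pp0:2 pp1:2 pp2:1 pp3:1
Op 3: fork(P1) -> P2. 4 ppages; refcounts: pp0:3 pp1:3 pp2:2 pp3:1
Op 4: write(P1, v0, 109). refcount(pp0)=3>1 -> COPY to pp4. 5 ppages; refcounts: pp0:2 pp1:3 pp2:2 pp3:1 pp4:1
Op 5: write(P1, v1, 120). refcount(pp1)=3>1 -> COPY to pp5. 6 ppages; refcounts: pp0:2 pp1:2 pp2:2 pp3:1 pp4:1 pp5:1
Op 6: read(P2, v2) -> 17. No state change.
Op 7: write(P2, v0, 160). refcount(pp0)=2>1 -> COPY to pp6. 7 ppages; refcounts: pp0:1 pp1:2 pp2:2 pp3:1 pp4:1 pp5:1 pp6:1
Op 8: write(P0, v0, 101). refcount(pp0)=1 -> write in place. 7 ppages; refcounts: pp0:1 pp1:2 pp2:2 pp3:1 pp4:1 pp5:1 pp6:1

yes yes yes yes no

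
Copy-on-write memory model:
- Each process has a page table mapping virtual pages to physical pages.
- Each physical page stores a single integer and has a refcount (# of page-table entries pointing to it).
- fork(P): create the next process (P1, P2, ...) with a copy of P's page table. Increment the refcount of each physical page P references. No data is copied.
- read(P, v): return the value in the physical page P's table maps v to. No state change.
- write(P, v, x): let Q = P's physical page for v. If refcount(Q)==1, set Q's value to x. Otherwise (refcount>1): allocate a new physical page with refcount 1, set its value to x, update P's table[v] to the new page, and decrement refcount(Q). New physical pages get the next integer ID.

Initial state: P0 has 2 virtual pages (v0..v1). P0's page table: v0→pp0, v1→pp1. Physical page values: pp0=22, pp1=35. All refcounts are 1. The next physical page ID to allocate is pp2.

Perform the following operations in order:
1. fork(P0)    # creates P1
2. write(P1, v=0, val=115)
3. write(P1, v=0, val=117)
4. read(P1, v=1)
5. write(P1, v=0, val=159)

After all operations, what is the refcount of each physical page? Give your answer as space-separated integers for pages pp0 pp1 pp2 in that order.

Answer: 1 2 1

Derivation:
Op 1: fork(P0) -> P1. 2 ppages; refcounts: pp0:2 pp1:2
Op 2: write(P1, v0, 115). refcount(pp0)=2>1 -> COPY to pp2. 3 ppages; refcounts: pp0:1 pp1:2 pp2:1
Op 3: write(P1, v0, 117). refcount(pp2)=1 -> write in place. 3 ppages; refcounts: pp0:1 pp1:2 pp2:1
Op 4: read(P1, v1) -> 35. No state change.
Op 5: write(P1, v0, 159). refcount(pp2)=1 -> write in place. 3 ppages; refcounts: pp0:1 pp1:2 pp2:1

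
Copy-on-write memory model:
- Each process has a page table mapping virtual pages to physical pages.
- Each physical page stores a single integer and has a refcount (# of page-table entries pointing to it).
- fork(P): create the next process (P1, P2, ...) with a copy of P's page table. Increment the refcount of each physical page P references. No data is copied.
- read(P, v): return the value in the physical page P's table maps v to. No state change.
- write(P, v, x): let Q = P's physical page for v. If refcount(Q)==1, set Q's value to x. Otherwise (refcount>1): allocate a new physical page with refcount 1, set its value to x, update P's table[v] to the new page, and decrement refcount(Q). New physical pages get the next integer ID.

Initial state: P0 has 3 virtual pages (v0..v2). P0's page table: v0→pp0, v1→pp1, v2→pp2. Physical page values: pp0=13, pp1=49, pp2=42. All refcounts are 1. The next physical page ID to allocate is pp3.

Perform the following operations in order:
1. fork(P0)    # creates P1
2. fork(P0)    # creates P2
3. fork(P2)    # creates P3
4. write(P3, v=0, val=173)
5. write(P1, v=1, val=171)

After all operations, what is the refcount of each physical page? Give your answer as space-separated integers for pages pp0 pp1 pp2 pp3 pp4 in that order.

Op 1: fork(P0) -> P1. 3 ppages; refcounts: pp0:2 pp1:2 pp2:2
Op 2: fork(P0) -> P2. 3 ppages; refcounts: pp0:3 pp1:3 pp2:3
Op 3: fork(P2) -> P3. 3 ppages; refcounts: pp0:4 pp1:4 pp2:4
Op 4: write(P3, v0, 173). refcount(pp0)=4>1 -> COPY to pp3. 4 ppages; refcounts: pp0:3 pp1:4 pp2:4 pp3:1
Op 5: write(P1, v1, 171). refcount(pp1)=4>1 -> COPY to pp4. 5 ppages; refcounts: pp0:3 pp1:3 pp2:4 pp3:1 pp4:1

Answer: 3 3 4 1 1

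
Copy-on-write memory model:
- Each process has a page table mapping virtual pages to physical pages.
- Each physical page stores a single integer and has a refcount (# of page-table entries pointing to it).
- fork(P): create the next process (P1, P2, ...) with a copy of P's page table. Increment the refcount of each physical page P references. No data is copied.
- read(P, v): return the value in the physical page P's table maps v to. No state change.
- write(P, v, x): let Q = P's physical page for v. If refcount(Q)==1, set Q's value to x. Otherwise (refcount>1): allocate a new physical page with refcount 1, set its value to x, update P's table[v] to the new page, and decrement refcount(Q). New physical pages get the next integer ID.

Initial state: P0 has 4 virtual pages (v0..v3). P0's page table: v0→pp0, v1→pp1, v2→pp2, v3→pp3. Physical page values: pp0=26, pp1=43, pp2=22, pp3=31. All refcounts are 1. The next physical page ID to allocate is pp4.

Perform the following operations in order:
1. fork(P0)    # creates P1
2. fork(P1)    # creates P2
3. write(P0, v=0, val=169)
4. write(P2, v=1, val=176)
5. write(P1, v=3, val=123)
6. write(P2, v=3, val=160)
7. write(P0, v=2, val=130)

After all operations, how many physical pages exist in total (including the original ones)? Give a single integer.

Op 1: fork(P0) -> P1. 4 ppages; refcounts: pp0:2 pp1:2 pp2:2 pp3:2
Op 2: fork(P1) -> P2. 4 ppages; refcounts: pp0:3 pp1:3 pp2:3 pp3:3
Op 3: write(P0, v0, 169). refcount(pp0)=3>1 -> COPY to pp4. 5 ppages; refcounts: pp0:2 pp1:3 pp2:3 pp3:3 pp4:1
Op 4: write(P2, v1, 176). refcount(pp1)=3>1 -> COPY to pp5. 6 ppages; refcounts: pp0:2 pp1:2 pp2:3 pp3:3 pp4:1 pp5:1
Op 5: write(P1, v3, 123). refcount(pp3)=3>1 -> COPY to pp6. 7 ppages; refcounts: pp0:2 pp1:2 pp2:3 pp3:2 pp4:1 pp5:1 pp6:1
Op 6: write(P2, v3, 160). refcount(pp3)=2>1 -> COPY to pp7. 8 ppages; refcounts: pp0:2 pp1:2 pp2:3 pp3:1 pp4:1 pp5:1 pp6:1 pp7:1
Op 7: write(P0, v2, 130). refcount(pp2)=3>1 -> COPY to pp8. 9 ppages; refcounts: pp0:2 pp1:2 pp2:2 pp3:1 pp4:1 pp5:1 pp6:1 pp7:1 pp8:1

Answer: 9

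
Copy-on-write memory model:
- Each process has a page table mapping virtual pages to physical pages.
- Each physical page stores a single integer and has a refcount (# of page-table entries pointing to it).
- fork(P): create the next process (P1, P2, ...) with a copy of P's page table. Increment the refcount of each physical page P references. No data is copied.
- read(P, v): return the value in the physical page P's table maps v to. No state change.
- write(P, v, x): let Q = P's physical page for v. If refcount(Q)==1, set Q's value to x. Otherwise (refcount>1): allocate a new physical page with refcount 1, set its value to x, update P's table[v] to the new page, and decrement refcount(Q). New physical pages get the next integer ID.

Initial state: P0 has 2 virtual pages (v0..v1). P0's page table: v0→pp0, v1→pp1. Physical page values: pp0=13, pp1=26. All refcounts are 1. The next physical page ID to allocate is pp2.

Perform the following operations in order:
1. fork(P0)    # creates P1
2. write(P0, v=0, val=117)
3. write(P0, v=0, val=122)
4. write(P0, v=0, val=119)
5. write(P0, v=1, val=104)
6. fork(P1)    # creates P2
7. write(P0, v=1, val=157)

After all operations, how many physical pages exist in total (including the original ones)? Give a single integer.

Answer: 4

Derivation:
Op 1: fork(P0) -> P1. 2 ppages; refcounts: pp0:2 pp1:2
Op 2: write(P0, v0, 117). refcount(pp0)=2>1 -> COPY to pp2. 3 ppages; refcounts: pp0:1 pp1:2 pp2:1
Op 3: write(P0, v0, 122). refcount(pp2)=1 -> write in place. 3 ppages; refcounts: pp0:1 pp1:2 pp2:1
Op 4: write(P0, v0, 119). refcount(pp2)=1 -> write in place. 3 ppages; refcounts: pp0:1 pp1:2 pp2:1
Op 5: write(P0, v1, 104). refcount(pp1)=2>1 -> COPY to pp3. 4 ppages; refcounts: pp0:1 pp1:1 pp2:1 pp3:1
Op 6: fork(P1) -> P2. 4 ppages; refcounts: pp0:2 pp1:2 pp2:1 pp3:1
Op 7: write(P0, v1, 157). refcount(pp3)=1 -> write in place. 4 ppages; refcounts: pp0:2 pp1:2 pp2:1 pp3:1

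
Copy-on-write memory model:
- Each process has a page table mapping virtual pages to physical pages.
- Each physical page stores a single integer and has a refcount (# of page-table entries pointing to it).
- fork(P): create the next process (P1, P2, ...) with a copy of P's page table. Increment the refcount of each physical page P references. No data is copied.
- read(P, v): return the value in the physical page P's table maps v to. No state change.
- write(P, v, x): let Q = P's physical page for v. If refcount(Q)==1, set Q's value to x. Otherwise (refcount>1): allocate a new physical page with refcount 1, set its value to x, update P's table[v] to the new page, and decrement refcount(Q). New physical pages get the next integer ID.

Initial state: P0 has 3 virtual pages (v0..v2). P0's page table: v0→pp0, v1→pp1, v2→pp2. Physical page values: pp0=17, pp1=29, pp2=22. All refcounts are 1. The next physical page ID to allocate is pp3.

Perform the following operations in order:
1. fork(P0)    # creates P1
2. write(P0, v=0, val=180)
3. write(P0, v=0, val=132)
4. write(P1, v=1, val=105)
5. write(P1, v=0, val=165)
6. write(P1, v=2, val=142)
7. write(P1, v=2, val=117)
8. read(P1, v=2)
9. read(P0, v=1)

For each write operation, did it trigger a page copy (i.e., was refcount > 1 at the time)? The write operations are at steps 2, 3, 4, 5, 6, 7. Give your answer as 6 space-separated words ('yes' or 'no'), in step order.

Op 1: fork(P0) -> P1. 3 ppages; refcounts: pp0:2 pp1:2 pp2:2
Op 2: write(P0, v0, 180). refcount(pp0)=2>1 -> COPY to pp3. 4 ppages; refcounts: pp0:1 pp1:2 pp2:2 pp3:1
Op 3: write(P0, v0, 132). refcount(pp3)=1 -> write in place. 4 ppages; refcounts: pp0:1 pp1:2 pp2:2 pp3:1
Op 4: write(P1, v1, 105). refcount(pp1)=2>1 -> COPY to pp4. 5 ppages; refcounts: pp0:1 pp1:1 pp2:2 pp3:1 pp4:1
Op 5: write(P1, v0, 165). refcount(pp0)=1 -> write in place. 5 ppages; refcounts: pp0:1 pp1:1 pp2:2 pp3:1 pp4:1
Op 6: write(P1, v2, 142). refcount(pp2)=2>1 -> COPY to pp5. 6 ppages; refcounts: pp0:1 pp1:1 pp2:1 pp3:1 pp4:1 pp5:1
Op 7: write(P1, v2, 117). refcount(pp5)=1 -> write in place. 6 ppages; refcounts: pp0:1 pp1:1 pp2:1 pp3:1 pp4:1 pp5:1
Op 8: read(P1, v2) -> 117. No state change.
Op 9: read(P0, v1) -> 29. No state change.

yes no yes no yes no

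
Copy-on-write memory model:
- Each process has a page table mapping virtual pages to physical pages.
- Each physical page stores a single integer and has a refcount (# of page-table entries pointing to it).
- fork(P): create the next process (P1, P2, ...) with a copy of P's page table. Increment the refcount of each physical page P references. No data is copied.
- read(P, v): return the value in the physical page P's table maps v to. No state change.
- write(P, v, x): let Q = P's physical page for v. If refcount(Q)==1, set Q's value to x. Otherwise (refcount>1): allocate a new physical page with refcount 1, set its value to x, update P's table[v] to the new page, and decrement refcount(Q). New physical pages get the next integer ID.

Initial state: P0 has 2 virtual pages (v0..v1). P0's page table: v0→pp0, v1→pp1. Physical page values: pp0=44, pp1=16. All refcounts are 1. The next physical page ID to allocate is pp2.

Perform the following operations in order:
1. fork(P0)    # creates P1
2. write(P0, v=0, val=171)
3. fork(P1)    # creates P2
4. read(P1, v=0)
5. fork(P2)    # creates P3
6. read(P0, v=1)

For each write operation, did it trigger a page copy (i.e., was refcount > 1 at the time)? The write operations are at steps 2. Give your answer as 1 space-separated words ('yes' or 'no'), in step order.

Op 1: fork(P0) -> P1. 2 ppages; refcounts: pp0:2 pp1:2
Op 2: write(P0, v0, 171). refcount(pp0)=2>1 -> COPY to pp2. 3 ppages; refcounts: pp0:1 pp1:2 pp2:1
Op 3: fork(P1) -> P2. 3 ppages; refcounts: pp0:2 pp1:3 pp2:1
Op 4: read(P1, v0) -> 44. No state change.
Op 5: fork(P2) -> P3. 3 ppages; refcounts: pp0:3 pp1:4 pp2:1
Op 6: read(P0, v1) -> 16. No state change.

yes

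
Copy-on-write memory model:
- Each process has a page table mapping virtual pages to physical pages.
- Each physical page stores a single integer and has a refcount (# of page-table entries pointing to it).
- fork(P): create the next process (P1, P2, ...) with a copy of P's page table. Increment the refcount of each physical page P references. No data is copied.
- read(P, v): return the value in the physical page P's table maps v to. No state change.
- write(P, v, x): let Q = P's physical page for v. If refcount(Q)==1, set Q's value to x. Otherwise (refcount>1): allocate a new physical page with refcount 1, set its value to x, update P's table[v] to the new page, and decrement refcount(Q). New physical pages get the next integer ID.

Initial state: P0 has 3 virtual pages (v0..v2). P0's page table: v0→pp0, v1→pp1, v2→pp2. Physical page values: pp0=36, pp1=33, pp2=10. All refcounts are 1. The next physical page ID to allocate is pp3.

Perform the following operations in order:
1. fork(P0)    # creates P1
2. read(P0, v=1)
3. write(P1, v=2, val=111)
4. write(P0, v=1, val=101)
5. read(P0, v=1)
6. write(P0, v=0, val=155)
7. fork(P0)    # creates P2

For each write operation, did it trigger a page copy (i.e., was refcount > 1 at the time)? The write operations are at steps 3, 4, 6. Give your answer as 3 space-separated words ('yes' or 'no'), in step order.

Op 1: fork(P0) -> P1. 3 ppages; refcounts: pp0:2 pp1:2 pp2:2
Op 2: read(P0, v1) -> 33. No state change.
Op 3: write(P1, v2, 111). refcount(pp2)=2>1 -> COPY to pp3. 4 ppages; refcounts: pp0:2 pp1:2 pp2:1 pp3:1
Op 4: write(P0, v1, 101). refcount(pp1)=2>1 -> COPY to pp4. 5 ppages; refcounts: pp0:2 pp1:1 pp2:1 pp3:1 pp4:1
Op 5: read(P0, v1) -> 101. No state change.
Op 6: write(P0, v0, 155). refcount(pp0)=2>1 -> COPY to pp5. 6 ppages; refcounts: pp0:1 pp1:1 pp2:1 pp3:1 pp4:1 pp5:1
Op 7: fork(P0) -> P2. 6 ppages; refcounts: pp0:1 pp1:1 pp2:2 pp3:1 pp4:2 pp5:2

yes yes yes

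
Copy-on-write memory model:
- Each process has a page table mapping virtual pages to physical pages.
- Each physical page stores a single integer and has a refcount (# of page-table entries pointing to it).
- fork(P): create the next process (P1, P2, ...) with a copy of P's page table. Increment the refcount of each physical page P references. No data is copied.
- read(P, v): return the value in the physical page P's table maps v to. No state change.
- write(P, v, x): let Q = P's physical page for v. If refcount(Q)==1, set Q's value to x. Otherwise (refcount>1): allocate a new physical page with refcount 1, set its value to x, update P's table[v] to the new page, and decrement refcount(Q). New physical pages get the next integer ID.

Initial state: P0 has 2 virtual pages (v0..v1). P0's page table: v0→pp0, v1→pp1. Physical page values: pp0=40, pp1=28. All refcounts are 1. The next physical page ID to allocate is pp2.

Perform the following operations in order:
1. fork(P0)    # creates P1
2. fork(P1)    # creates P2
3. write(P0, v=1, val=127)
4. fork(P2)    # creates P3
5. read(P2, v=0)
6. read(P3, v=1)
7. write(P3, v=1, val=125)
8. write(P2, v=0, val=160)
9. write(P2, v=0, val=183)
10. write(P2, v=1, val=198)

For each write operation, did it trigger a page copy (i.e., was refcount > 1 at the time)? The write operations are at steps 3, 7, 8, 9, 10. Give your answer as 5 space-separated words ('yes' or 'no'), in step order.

Op 1: fork(P0) -> P1. 2 ppages; refcounts: pp0:2 pp1:2
Op 2: fork(P1) -> P2. 2 ppages; refcounts: pp0:3 pp1:3
Op 3: write(P0, v1, 127). refcount(pp1)=3>1 -> COPY to pp2. 3 ppages; refcounts: pp0:3 pp1:2 pp2:1
Op 4: fork(P2) -> P3. 3 ppages; refcounts: pp0:4 pp1:3 pp2:1
Op 5: read(P2, v0) -> 40. No state change.
Op 6: read(P3, v1) -> 28. No state change.
Op 7: write(P3, v1, 125). refcount(pp1)=3>1 -> COPY to pp3. 4 ppages; refcounts: pp0:4 pp1:2 pp2:1 pp3:1
Op 8: write(P2, v0, 160). refcount(pp0)=4>1 -> COPY to pp4. 5 ppages; refcounts: pp0:3 pp1:2 pp2:1 pp3:1 pp4:1
Op 9: write(P2, v0, 183). refcount(pp4)=1 -> write in place. 5 ppages; refcounts: pp0:3 pp1:2 pp2:1 pp3:1 pp4:1
Op 10: write(P2, v1, 198). refcount(pp1)=2>1 -> COPY to pp5. 6 ppages; refcounts: pp0:3 pp1:1 pp2:1 pp3:1 pp4:1 pp5:1

yes yes yes no yes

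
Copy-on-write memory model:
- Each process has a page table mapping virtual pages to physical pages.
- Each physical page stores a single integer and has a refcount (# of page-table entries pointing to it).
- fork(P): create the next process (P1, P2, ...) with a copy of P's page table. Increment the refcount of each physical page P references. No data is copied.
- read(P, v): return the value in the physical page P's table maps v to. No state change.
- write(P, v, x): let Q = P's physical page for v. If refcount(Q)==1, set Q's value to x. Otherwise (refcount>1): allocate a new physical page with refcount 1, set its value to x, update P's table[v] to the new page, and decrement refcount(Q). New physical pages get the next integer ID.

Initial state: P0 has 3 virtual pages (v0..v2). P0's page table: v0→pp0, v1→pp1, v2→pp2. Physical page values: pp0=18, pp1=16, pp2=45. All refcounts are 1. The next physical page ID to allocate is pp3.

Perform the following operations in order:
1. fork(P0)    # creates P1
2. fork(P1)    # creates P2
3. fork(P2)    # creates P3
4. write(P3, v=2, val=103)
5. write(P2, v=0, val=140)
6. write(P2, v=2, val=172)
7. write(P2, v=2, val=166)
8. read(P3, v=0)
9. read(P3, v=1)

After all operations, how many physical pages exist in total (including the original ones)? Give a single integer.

Op 1: fork(P0) -> P1. 3 ppages; refcounts: pp0:2 pp1:2 pp2:2
Op 2: fork(P1) -> P2. 3 ppages; refcounts: pp0:3 pp1:3 pp2:3
Op 3: fork(P2) -> P3. 3 ppages; refcounts: pp0:4 pp1:4 pp2:4
Op 4: write(P3, v2, 103). refcount(pp2)=4>1 -> COPY to pp3. 4 ppages; refcounts: pp0:4 pp1:4 pp2:3 pp3:1
Op 5: write(P2, v0, 140). refcount(pp0)=4>1 -> COPY to pp4. 5 ppages; refcounts: pp0:3 pp1:4 pp2:3 pp3:1 pp4:1
Op 6: write(P2, v2, 172). refcount(pp2)=3>1 -> COPY to pp5. 6 ppages; refcounts: pp0:3 pp1:4 pp2:2 pp3:1 pp4:1 pp5:1
Op 7: write(P2, v2, 166). refcount(pp5)=1 -> write in place. 6 ppages; refcounts: pp0:3 pp1:4 pp2:2 pp3:1 pp4:1 pp5:1
Op 8: read(P3, v0) -> 18. No state change.
Op 9: read(P3, v1) -> 16. No state change.

Answer: 6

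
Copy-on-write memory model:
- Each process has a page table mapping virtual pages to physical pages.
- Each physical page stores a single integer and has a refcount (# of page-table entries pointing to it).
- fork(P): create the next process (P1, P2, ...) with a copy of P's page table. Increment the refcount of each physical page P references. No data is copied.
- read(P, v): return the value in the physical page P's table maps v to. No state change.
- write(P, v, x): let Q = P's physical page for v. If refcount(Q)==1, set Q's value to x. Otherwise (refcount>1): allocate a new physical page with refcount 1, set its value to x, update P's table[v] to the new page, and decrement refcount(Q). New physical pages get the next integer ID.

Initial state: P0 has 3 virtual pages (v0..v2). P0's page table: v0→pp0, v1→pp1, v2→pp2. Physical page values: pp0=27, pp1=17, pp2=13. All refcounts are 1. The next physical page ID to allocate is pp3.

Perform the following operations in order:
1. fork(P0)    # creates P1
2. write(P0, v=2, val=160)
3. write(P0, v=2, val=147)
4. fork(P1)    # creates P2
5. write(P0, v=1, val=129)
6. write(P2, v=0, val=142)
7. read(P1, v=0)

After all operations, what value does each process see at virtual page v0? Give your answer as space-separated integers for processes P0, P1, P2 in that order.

Op 1: fork(P0) -> P1. 3 ppages; refcounts: pp0:2 pp1:2 pp2:2
Op 2: write(P0, v2, 160). refcount(pp2)=2>1 -> COPY to pp3. 4 ppages; refcounts: pp0:2 pp1:2 pp2:1 pp3:1
Op 3: write(P0, v2, 147). refcount(pp3)=1 -> write in place. 4 ppages; refcounts: pp0:2 pp1:2 pp2:1 pp3:1
Op 4: fork(P1) -> P2. 4 ppages; refcounts: pp0:3 pp1:3 pp2:2 pp3:1
Op 5: write(P0, v1, 129). refcount(pp1)=3>1 -> COPY to pp4. 5 ppages; refcounts: pp0:3 pp1:2 pp2:2 pp3:1 pp4:1
Op 6: write(P2, v0, 142). refcount(pp0)=3>1 -> COPY to pp5. 6 ppages; refcounts: pp0:2 pp1:2 pp2:2 pp3:1 pp4:1 pp5:1
Op 7: read(P1, v0) -> 27. No state change.
P0: v0 -> pp0 = 27
P1: v0 -> pp0 = 27
P2: v0 -> pp5 = 142

Answer: 27 27 142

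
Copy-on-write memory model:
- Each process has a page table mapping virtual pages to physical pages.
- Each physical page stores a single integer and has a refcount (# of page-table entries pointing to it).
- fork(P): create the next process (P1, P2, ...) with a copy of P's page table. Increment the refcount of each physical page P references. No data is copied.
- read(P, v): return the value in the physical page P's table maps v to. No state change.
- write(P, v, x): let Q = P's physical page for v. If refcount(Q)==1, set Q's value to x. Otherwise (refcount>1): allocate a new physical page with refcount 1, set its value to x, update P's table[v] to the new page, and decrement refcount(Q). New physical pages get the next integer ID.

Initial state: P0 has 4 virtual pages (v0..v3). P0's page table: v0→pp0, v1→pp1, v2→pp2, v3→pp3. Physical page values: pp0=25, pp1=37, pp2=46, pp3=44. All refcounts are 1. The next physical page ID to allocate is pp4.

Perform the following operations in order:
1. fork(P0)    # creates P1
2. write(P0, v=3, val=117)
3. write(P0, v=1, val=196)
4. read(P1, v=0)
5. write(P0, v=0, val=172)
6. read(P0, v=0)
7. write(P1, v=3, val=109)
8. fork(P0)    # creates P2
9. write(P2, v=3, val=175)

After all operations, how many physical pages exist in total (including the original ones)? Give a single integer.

Answer: 8

Derivation:
Op 1: fork(P0) -> P1. 4 ppages; refcounts: pp0:2 pp1:2 pp2:2 pp3:2
Op 2: write(P0, v3, 117). refcount(pp3)=2>1 -> COPY to pp4. 5 ppages; refcounts: pp0:2 pp1:2 pp2:2 pp3:1 pp4:1
Op 3: write(P0, v1, 196). refcount(pp1)=2>1 -> COPY to pp5. 6 ppages; refcounts: pp0:2 pp1:1 pp2:2 pp3:1 pp4:1 pp5:1
Op 4: read(P1, v0) -> 25. No state change.
Op 5: write(P0, v0, 172). refcount(pp0)=2>1 -> COPY to pp6. 7 ppages; refcounts: pp0:1 pp1:1 pp2:2 pp3:1 pp4:1 pp5:1 pp6:1
Op 6: read(P0, v0) -> 172. No state change.
Op 7: write(P1, v3, 109). refcount(pp3)=1 -> write in place. 7 ppages; refcounts: pp0:1 pp1:1 pp2:2 pp3:1 pp4:1 pp5:1 pp6:1
Op 8: fork(P0) -> P2. 7 ppages; refcounts: pp0:1 pp1:1 pp2:3 pp3:1 pp4:2 pp5:2 pp6:2
Op 9: write(P2, v3, 175). refcount(pp4)=2>1 -> COPY to pp7. 8 ppages; refcounts: pp0:1 pp1:1 pp2:3 pp3:1 pp4:1 pp5:2 pp6:2 pp7:1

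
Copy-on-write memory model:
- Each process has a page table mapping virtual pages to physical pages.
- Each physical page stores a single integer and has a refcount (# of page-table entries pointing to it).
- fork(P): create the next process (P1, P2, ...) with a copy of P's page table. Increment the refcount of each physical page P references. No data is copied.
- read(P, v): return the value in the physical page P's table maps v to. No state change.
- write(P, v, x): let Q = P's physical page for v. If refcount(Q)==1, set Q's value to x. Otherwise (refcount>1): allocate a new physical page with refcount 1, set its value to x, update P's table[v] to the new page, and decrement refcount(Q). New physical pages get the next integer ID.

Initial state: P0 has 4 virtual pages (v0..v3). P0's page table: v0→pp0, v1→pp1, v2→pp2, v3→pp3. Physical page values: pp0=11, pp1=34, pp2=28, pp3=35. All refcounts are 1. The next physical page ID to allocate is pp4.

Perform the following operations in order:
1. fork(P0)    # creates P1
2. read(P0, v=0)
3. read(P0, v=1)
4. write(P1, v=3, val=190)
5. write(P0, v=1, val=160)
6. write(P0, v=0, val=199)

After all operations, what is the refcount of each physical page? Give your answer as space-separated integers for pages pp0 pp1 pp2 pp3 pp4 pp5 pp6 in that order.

Answer: 1 1 2 1 1 1 1

Derivation:
Op 1: fork(P0) -> P1. 4 ppages; refcounts: pp0:2 pp1:2 pp2:2 pp3:2
Op 2: read(P0, v0) -> 11. No state change.
Op 3: read(P0, v1) -> 34. No state change.
Op 4: write(P1, v3, 190). refcount(pp3)=2>1 -> COPY to pp4. 5 ppages; refcounts: pp0:2 pp1:2 pp2:2 pp3:1 pp4:1
Op 5: write(P0, v1, 160). refcount(pp1)=2>1 -> COPY to pp5. 6 ppages; refcounts: pp0:2 pp1:1 pp2:2 pp3:1 pp4:1 pp5:1
Op 6: write(P0, v0, 199). refcount(pp0)=2>1 -> COPY to pp6. 7 ppages; refcounts: pp0:1 pp1:1 pp2:2 pp3:1 pp4:1 pp5:1 pp6:1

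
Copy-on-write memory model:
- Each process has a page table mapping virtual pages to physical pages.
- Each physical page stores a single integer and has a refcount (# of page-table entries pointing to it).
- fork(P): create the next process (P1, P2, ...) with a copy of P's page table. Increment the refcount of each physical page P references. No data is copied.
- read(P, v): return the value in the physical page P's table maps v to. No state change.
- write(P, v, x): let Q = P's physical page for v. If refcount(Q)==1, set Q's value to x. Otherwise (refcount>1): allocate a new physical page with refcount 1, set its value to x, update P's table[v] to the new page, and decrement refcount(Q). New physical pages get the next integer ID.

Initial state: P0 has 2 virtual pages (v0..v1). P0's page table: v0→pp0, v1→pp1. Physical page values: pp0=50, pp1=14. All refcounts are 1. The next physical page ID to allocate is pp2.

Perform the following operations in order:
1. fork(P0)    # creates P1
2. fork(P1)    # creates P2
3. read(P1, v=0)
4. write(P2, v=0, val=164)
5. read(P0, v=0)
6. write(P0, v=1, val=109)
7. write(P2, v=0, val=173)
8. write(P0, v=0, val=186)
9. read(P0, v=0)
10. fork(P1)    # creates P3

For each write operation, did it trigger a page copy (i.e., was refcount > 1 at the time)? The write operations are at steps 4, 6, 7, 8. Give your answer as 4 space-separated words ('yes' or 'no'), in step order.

Op 1: fork(P0) -> P1. 2 ppages; refcounts: pp0:2 pp1:2
Op 2: fork(P1) -> P2. 2 ppages; refcounts: pp0:3 pp1:3
Op 3: read(P1, v0) -> 50. No state change.
Op 4: write(P2, v0, 164). refcount(pp0)=3>1 -> COPY to pp2. 3 ppages; refcounts: pp0:2 pp1:3 pp2:1
Op 5: read(P0, v0) -> 50. No state change.
Op 6: write(P0, v1, 109). refcount(pp1)=3>1 -> COPY to pp3. 4 ppages; refcounts: pp0:2 pp1:2 pp2:1 pp3:1
Op 7: write(P2, v0, 173). refcount(pp2)=1 -> write in place. 4 ppages; refcounts: pp0:2 pp1:2 pp2:1 pp3:1
Op 8: write(P0, v0, 186). refcount(pp0)=2>1 -> COPY to pp4. 5 ppages; refcounts: pp0:1 pp1:2 pp2:1 pp3:1 pp4:1
Op 9: read(P0, v0) -> 186. No state change.
Op 10: fork(P1) -> P3. 5 ppages; refcounts: pp0:2 pp1:3 pp2:1 pp3:1 pp4:1

yes yes no yes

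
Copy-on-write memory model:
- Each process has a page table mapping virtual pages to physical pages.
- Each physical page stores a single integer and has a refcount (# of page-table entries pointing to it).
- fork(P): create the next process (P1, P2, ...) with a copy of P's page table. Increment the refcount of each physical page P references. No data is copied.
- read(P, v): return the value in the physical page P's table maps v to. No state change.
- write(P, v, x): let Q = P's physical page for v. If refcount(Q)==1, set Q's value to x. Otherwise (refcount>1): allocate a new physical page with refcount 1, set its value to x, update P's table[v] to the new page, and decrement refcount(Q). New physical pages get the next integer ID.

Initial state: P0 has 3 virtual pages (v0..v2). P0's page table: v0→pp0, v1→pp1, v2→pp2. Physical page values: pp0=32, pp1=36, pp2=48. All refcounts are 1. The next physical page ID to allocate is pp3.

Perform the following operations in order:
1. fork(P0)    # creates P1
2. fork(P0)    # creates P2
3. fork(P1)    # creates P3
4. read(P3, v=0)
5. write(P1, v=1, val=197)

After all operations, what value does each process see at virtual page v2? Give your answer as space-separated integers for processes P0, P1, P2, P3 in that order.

Op 1: fork(P0) -> P1. 3 ppages; refcounts: pp0:2 pp1:2 pp2:2
Op 2: fork(P0) -> P2. 3 ppages; refcounts: pp0:3 pp1:3 pp2:3
Op 3: fork(P1) -> P3. 3 ppages; refcounts: pp0:4 pp1:4 pp2:4
Op 4: read(P3, v0) -> 32. No state change.
Op 5: write(P1, v1, 197). refcount(pp1)=4>1 -> COPY to pp3. 4 ppages; refcounts: pp0:4 pp1:3 pp2:4 pp3:1
P0: v2 -> pp2 = 48
P1: v2 -> pp2 = 48
P2: v2 -> pp2 = 48
P3: v2 -> pp2 = 48

Answer: 48 48 48 48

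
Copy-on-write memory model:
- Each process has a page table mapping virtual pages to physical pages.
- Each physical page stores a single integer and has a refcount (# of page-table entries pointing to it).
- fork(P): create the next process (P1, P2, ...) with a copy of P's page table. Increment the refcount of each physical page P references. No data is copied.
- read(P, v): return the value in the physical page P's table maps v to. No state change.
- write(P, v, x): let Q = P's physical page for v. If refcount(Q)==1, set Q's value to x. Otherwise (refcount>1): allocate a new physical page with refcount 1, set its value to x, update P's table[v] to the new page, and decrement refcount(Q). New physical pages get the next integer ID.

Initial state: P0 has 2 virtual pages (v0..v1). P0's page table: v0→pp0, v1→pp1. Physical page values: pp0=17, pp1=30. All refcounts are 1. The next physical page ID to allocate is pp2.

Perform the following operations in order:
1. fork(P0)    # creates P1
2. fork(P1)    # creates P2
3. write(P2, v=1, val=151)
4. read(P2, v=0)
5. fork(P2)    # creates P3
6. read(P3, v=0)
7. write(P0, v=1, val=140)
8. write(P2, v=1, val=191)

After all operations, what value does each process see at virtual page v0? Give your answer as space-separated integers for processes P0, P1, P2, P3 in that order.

Answer: 17 17 17 17

Derivation:
Op 1: fork(P0) -> P1. 2 ppages; refcounts: pp0:2 pp1:2
Op 2: fork(P1) -> P2. 2 ppages; refcounts: pp0:3 pp1:3
Op 3: write(P2, v1, 151). refcount(pp1)=3>1 -> COPY to pp2. 3 ppages; refcounts: pp0:3 pp1:2 pp2:1
Op 4: read(P2, v0) -> 17. No state change.
Op 5: fork(P2) -> P3. 3 ppages; refcounts: pp0:4 pp1:2 pp2:2
Op 6: read(P3, v0) -> 17. No state change.
Op 7: write(P0, v1, 140). refcount(pp1)=2>1 -> COPY to pp3. 4 ppages; refcounts: pp0:4 pp1:1 pp2:2 pp3:1
Op 8: write(P2, v1, 191). refcount(pp2)=2>1 -> COPY to pp4. 5 ppages; refcounts: pp0:4 pp1:1 pp2:1 pp3:1 pp4:1
P0: v0 -> pp0 = 17
P1: v0 -> pp0 = 17
P2: v0 -> pp0 = 17
P3: v0 -> pp0 = 17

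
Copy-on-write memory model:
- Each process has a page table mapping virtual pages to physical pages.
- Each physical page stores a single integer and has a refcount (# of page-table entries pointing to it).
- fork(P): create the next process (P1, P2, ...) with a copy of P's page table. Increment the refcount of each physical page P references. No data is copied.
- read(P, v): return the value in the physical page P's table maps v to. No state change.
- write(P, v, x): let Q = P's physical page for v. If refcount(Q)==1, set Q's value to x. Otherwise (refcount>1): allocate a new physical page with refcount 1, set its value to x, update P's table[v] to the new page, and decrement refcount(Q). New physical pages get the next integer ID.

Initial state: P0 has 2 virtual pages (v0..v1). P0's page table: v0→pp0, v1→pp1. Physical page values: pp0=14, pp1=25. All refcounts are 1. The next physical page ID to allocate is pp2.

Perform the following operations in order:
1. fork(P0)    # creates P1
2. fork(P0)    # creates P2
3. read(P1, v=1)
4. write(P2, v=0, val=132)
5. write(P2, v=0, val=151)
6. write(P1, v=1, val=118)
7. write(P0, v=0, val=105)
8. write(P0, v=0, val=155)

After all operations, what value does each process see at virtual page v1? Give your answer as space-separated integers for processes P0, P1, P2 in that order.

Answer: 25 118 25

Derivation:
Op 1: fork(P0) -> P1. 2 ppages; refcounts: pp0:2 pp1:2
Op 2: fork(P0) -> P2. 2 ppages; refcounts: pp0:3 pp1:3
Op 3: read(P1, v1) -> 25. No state change.
Op 4: write(P2, v0, 132). refcount(pp0)=3>1 -> COPY to pp2. 3 ppages; refcounts: pp0:2 pp1:3 pp2:1
Op 5: write(P2, v0, 151). refcount(pp2)=1 -> write in place. 3 ppages; refcounts: pp0:2 pp1:3 pp2:1
Op 6: write(P1, v1, 118). refcount(pp1)=3>1 -> COPY to pp3. 4 ppages; refcounts: pp0:2 pp1:2 pp2:1 pp3:1
Op 7: write(P0, v0, 105). refcount(pp0)=2>1 -> COPY to pp4. 5 ppages; refcounts: pp0:1 pp1:2 pp2:1 pp3:1 pp4:1
Op 8: write(P0, v0, 155). refcount(pp4)=1 -> write in place. 5 ppages; refcounts: pp0:1 pp1:2 pp2:1 pp3:1 pp4:1
P0: v1 -> pp1 = 25
P1: v1 -> pp3 = 118
P2: v1 -> pp1 = 25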